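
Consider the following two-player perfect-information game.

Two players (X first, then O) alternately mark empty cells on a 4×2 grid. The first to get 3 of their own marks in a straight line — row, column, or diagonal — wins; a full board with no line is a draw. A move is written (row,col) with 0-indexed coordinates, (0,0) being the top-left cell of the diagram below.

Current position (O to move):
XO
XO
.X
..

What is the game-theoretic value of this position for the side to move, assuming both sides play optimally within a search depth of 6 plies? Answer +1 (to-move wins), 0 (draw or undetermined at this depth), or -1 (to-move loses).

value(XO/XO/.X/.., O) = 0

p1 O@[XO/XO/.X/..]: (2,0)[XO/XO/OX/..]+0* (3,0)[XO/XO/.X/O.]-1 (3,1)[XO/XO/.X/.O]-1
p2 X@[XO/XO/OX/..]: (3,0)[XO/XO/OX/X.]+0* (3,1)[XO/XO/OX/.X]+0
p3 O@[XO/XO/OX/X.]: (3,1)[XO/XO/OX/XO]+0*
p4 X@[XO/XO/OX/XO] terminal +0; root [XO/XO/.X/..] d6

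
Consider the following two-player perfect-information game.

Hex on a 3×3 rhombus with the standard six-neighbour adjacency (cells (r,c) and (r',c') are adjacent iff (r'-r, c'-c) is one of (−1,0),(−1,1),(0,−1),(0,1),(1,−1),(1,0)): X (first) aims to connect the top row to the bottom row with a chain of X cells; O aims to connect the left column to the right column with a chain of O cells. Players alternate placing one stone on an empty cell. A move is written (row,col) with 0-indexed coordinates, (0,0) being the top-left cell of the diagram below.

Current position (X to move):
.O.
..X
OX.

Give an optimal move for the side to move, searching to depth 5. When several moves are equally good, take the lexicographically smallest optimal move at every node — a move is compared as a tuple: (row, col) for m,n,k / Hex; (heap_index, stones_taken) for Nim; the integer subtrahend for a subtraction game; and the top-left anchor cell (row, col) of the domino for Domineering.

X's best at [.O./..X/OX.]: (0,2)

ply 1, X at .O./..X/OX. | (0,0)=-1→XO./..X/OX.; (0,2)=+1→.OX/..X/OX.*; (1,0)=-1→.O./X.X/OX.; (1,1)=-1→.O./.XX/OX.; (2,2)=-1→.O./..X/OXX
ply 2: .OX/..X/OX. is terminal -1 (O); from .O./..X/OX. depth 5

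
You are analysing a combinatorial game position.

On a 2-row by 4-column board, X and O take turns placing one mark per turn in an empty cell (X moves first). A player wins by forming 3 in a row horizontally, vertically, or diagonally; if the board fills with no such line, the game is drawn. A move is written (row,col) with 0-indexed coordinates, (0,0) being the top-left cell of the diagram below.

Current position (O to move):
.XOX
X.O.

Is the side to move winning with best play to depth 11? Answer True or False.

ply 1, O at .XOX/X.O. | (0,0)=+0→OXOX/X.O.*; (1,1)=+0→.XOX/XOO.; (1,3)=+0→.XOX/X.OO
ply 2, X at OXOX/X.O. | (1,1)=+0→OXOX/XXO.*; (1,3)=+0→OXOX/X.OX
ply 3, O at OXOX/XXO. | (1,3)=+0→OXOX/XXOO*
ply 4: OXOX/XXOO is terminal +0 (X); from .XOX/X.O. depth 11

O winning at [.XOX/X.O.]: False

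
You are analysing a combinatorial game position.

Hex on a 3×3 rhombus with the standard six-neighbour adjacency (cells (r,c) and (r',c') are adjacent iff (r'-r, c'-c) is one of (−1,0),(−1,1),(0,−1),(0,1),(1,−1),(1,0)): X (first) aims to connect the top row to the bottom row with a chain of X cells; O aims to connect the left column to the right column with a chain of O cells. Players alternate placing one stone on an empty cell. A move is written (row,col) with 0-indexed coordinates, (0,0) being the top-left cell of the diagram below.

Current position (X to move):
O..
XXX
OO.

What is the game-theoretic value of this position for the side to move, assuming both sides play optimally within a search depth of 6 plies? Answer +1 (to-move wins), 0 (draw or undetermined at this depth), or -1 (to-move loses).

value(O../XXX/OO., X) = +1

p1 X@[O../XXX/OO.]: (0,1)[OX./XXX/OO.]-1 (0,2)[O.X/XXX/OO.]-1 (2,2)[O../XXX/OOX]+1*
p2 O@[O../XXX/OOX]: (0,1)[OO./XXX/OOX]-1* (0,2)[O.O/XXX/OOX]-1
p3 X@[OO./XXX/OOX]: (0,2)[OOX/XXX/OOX]+1*
p4 O@[OOX/XXX/OOX] terminal -1; root [O../XXX/OO.] d6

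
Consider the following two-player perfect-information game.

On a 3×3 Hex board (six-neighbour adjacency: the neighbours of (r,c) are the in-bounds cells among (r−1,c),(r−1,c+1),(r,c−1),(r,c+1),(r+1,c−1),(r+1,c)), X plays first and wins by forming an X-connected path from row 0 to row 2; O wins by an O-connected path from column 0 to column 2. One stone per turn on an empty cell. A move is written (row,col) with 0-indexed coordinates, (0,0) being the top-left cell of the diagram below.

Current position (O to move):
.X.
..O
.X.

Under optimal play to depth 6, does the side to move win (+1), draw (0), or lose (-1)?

p1 O@[.X./..O/.X.]: (0,0)[OX./..O/.X.]-1 (0,2)[.XO/..O/.X.]-1 (1,0)[.X./O.O/.X.]-1 (1,1)[.X./.OO/.X.]+1* (2,0)[.X./..O/OX.]-1 (2,2)[.X./..O/.XO]-1
p2 X@[.X./.OO/.X.]: (0,0)[XX./.OO/.X.]-1* (0,2)[.XX/.OO/.X.]-1 (1,0)[.X./XOO/.X.]-1 (2,0)[.X./.OO/XX.]-1 (2,2)[.X./.OO/.XX]-1
p3 O@[XX./.OO/.X.]: (0,2)[XXO/.OO/.X.]+1* (1,0)[XX./OOO/.X.]+1 (2,0)[XX./.OO/OX.]+1 (2,2)[XX./.OO/.XO]+1
p4 X@[XXO/.OO/.X.]: (1,0)[XXO/XOO/.X.]-1* (2,0)[XXO/.OO/XX.]-1 (2,2)[XXO/.OO/.XX]-1
p5 O@[XXO/XOO/.X.]: (2,0)[XXO/XOO/OX.]+1* (2,2)[XXO/XOO/.XO]-1
p6 X@[XXO/XOO/OX.] terminal -1; root [.X./..O/.X.] d6

value(.X./..O/.X., O) = +1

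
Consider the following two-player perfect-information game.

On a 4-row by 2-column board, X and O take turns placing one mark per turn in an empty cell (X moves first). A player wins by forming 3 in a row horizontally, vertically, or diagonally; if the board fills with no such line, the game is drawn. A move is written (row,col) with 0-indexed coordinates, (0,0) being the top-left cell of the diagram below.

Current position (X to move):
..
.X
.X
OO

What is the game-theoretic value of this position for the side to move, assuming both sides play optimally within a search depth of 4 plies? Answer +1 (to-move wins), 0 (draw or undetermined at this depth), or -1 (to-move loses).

[../.X/.X/OO] X move#1: (0,0):+0/X./.X/.X/OO, (0,1):+1/.X/.X/.X/OO*, (1,0):+0/../XX/.X/OO, (2,0):+0/../.X/XX/OO
[.X/.X/.X/OO] end (terminal -1, O#2); searched ../.X/.X/OO to 4

value(../.X/.X/OO, X) = +1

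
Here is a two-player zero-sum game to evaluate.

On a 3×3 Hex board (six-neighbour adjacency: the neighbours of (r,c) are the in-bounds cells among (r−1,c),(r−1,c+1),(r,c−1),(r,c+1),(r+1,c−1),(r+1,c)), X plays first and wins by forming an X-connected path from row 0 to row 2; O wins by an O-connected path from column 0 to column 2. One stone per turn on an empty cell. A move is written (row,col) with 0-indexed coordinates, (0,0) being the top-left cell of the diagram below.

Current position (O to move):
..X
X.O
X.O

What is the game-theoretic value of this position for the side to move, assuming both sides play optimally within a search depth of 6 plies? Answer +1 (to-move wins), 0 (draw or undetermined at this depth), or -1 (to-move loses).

value(..X/X.O/X.O, O) = -1

p1 O@[..X/X.O/X.O]: (0,0)[O.X/X.O/X.O]-1* (0,1)[.OX/X.O/X.O]-1 (1,1)[..X/XOO/X.O]-1 (2,1)[..X/X.O/XOO]-1
p2 X@[O.X/X.O/X.O]: (0,1)[OXX/X.O/X.O]+1* (1,1)[O.X/XXO/X.O]+1 (2,1)[O.X/X.O/XXO]+1
p3 O@[OXX/X.O/X.O] terminal -1; root [..X/X.O/X.O] d6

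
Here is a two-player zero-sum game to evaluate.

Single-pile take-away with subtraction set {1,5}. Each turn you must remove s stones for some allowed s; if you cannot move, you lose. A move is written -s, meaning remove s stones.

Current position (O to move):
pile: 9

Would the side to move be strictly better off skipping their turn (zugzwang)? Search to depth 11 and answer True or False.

p1 O@[9]: -1[8]+1* -5[4]+1
p2 X@[8]: -1[7]-1* -5[3]-1
p3 O@[7]: -1[6]+1* -5[2]+1
p4 X@[6]: -1[5]-1* -5[1]-1
p5 O@[5]: -1[4]+1* -5[0]+1
p6 X@[4]: -1[3]-1*
p7 O@[3]: -1[2]+1*
p8 X@[2]: -1[1]-1*
p9 O@[1]: -1[0]+1*
p10 X@[0] terminal -1; root [9] d11
suppose O passes — search the same position with X to move:
pass> p1 X@[9]: -1[8]+1* -5[4]+1
pass> p2 O@[8]: -1[7]-1* -5[3]-1
pass> p3 X@[7]: -1[6]+1* -5[2]+1
pass> p4 O@[6]: -1[5]-1* -5[1]-1
pass> p5 X@[5]: -1[4]+1* -5[0]+1
pass> p6 O@[4]: -1[3]-1*
pass> p7 X@[3]: -1[2]+1*
pass> p8 O@[2]: -1[1]-1*
pass> p9 X@[1]: -1[0]+1*
pass> p10 O@[0] terminal -1; root [9] d11
for O: play +1, pass -1

zugzwang(9, O) = False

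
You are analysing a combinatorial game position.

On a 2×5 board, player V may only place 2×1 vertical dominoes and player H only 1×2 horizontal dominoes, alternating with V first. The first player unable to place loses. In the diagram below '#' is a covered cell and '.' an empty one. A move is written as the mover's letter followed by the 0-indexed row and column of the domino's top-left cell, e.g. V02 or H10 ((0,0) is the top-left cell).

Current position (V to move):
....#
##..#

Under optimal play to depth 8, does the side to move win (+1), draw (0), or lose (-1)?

p1 V@[....#/##..#]: V02[..#.#/###.#]+1* V03[...##/##.##]-1
p2 H@[..#.#/###.#]: H00[###.#/###.#]-1*
p3 V@[###.#/###.#]: V03[#####/#####]+1*
p4 H@[#####/#####] terminal -1; root [....#/##..#] d8

value(....#/##..#, V) = +1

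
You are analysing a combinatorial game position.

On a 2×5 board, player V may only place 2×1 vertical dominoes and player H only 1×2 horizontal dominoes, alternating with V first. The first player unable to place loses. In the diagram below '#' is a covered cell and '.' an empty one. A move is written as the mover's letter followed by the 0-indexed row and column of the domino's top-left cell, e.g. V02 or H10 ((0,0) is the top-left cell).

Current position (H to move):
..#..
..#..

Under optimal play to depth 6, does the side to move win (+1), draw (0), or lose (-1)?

[..#../..#..] H move#1: H00:-1/###../..#..*, H03:-1/..###/..#.., H10:-1/..#../###.., H13:-1/..#../..###
[###../..#..] V move#2: V03:+1/####./..##.*, V04:+1/###.#/..#.#
[####./..##.] H move#3: H10:-1/####./####.*
[####./####.] V move#4: V04:+1/#####/#####*
[#####/#####] end (terminal -1, H#5); searched ..#../..#.. to 6

value(..#../..#.., H) = -1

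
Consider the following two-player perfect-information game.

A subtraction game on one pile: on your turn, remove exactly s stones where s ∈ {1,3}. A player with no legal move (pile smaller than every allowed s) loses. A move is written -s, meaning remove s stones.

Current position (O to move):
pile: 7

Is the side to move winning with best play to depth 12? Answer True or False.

p1 O@[7]: -1[6]+1* -3[4]+1
p2 X@[6]: -1[5]-1* -3[3]-1
p3 O@[5]: -1[4]+1* -3[2]+1
p4 X@[4]: -1[3]-1* -3[1]-1
p5 O@[3]: -1[2]+1* -3[0]+1
p6 X@[2]: -1[1]-1*
p7 O@[1]: -1[0]+1*
p8 X@[0] terminal -1; root [7] d12

O winning at [7]: True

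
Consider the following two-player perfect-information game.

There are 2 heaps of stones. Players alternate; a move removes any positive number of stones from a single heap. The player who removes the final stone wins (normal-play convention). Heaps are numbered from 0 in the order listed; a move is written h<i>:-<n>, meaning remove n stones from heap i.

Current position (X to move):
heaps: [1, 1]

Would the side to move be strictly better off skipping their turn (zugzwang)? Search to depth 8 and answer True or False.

p1 X@[(1,1)]: h0:-1[(0,1)]-1* h1:-1[(1,0)]-1
p2 O@[(0,1)]: h1:-1[(0,0)]+1*
p3 X@[(0,0)] terminal -1; root [(1,1)] d8
if X skipped the turn, O would face:
~ p1 O@[(1,1)]: h0:-1[(0,1)]-1* h1:-1[(1,0)]-1
~ p2 X@[(0,1)]: h1:-1[(0,0)]+1*
~ p3 O@[(0,0)] terminal -1; root [(1,1)] d8
compare (X): move=-1 vs pass=+1

zugzwang((1,1), X) = True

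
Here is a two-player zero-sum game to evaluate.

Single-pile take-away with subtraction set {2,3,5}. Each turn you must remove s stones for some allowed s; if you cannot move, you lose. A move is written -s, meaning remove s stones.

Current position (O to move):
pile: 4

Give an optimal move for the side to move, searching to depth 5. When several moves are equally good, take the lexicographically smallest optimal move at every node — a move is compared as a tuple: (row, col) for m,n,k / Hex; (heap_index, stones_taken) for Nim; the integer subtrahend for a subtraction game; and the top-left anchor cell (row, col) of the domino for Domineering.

ply 1, O at 4 | -2=-1→2; -3=+1→1*
ply 2: 1 is terminal -1 (X); from 4 depth 5

O's best at [4]: -3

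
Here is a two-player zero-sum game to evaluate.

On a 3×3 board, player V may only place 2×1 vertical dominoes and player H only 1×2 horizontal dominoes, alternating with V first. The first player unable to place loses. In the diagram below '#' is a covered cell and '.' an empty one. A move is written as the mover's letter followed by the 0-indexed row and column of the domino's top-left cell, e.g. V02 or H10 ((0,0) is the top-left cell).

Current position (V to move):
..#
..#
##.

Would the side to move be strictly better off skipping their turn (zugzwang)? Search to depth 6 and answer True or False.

zugzwang(..#/..#/##., V) = False

p1 V@[..#/..#/##.]: V00[#.#/#.#/##.]+1* V01[.##/.##/##.]+1
p2 H@[#.#/#.#/##.] terminal -1; root [..#/..#/##.] d6
pass branch (H moves first from the same position):
  | p1 H@[..#/..#/##.]: H00[###/..#/##.]+1* H10[..#/###/##.]+1
  | p2 V@[###/..#/##.] terminal -1; root [..#/..#/##.] d6
V moving scores +1; V passing scores -1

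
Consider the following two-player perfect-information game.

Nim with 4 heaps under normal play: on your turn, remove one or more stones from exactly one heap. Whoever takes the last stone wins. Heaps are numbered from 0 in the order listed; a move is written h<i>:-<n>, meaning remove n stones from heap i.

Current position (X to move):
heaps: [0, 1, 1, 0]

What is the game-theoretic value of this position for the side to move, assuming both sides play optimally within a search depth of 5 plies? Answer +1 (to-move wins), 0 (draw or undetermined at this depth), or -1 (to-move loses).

p1 X@[(0,1,1,0)]: h1:-1[(0,0,1,0)]-1* h2:-1[(0,1,0,0)]-1
p2 O@[(0,0,1,0)]: h2:-1[(0,0,0,0)]+1*
p3 X@[(0,0,0,0)] terminal -1; root [(0,1,1,0)] d5

value((0,1,1,0), X) = -1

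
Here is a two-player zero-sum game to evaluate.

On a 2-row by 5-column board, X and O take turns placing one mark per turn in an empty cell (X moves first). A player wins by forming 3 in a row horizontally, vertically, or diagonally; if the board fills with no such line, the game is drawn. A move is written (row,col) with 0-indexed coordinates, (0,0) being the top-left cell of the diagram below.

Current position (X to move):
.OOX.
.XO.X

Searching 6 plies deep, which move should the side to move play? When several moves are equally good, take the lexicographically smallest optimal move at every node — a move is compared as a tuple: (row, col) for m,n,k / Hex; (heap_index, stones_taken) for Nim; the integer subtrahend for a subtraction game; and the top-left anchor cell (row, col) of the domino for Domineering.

X's best at [.OOX./.XO.X]: (0,0)

p1 X@[.OOX./.XO.X]: (0,0)[XOOX./.XO.X]+0* (0,4)[.OOXX/.XO.X]-1 (1,0)[.OOX./XXO.X]-1 (1,3)[.OOX./.XOXX]-1
p2 O@[XOOX./.XO.X]: (0,4)[XOOXO/.XO.X]+0* (1,0)[XOOX./OXO.X]+0 (1,3)[XOOX./.XOOX]+0
p3 X@[XOOXO/.XO.X]: (1,0)[XOOXO/XXO.X]+0* (1,3)[XOOXO/.XOXX]+0
p4 O@[XOOXO/XXO.X]: (1,3)[XOOXO/XXOOX]+0*
p5 X@[XOOXO/XXOOX] terminal +0; root [.OOX./.XO.X] d6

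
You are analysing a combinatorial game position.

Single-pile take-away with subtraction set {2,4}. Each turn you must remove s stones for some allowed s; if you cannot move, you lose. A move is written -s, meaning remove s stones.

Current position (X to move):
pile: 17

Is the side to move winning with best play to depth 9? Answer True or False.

[17] X move#1: -2:-1/15, -4:+1/13*
[13] O move#2: -2:-1/11*, -4:-1/9
[11] X move#3: -2:-1/9, -4:+1/7*
[7] O move#4: -2:-1/5*, -4:-1/3
[5] X move#5: -2:-1/3, -4:+1/1*
[1] end (terminal -1, O#6); searched 17 to 9

X winning at [17]: True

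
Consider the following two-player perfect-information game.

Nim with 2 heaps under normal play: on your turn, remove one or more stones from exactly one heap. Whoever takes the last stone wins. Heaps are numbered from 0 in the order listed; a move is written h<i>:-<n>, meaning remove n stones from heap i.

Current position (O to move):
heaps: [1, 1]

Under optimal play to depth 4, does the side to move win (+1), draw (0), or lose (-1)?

p1 O@[(1,1)]: h0:-1[(0,1)]-1* h1:-1[(1,0)]-1
p2 X@[(0,1)]: h1:-1[(0,0)]+1*
p3 O@[(0,0)] terminal -1; root [(1,1)] d4

value((1,1), O) = -1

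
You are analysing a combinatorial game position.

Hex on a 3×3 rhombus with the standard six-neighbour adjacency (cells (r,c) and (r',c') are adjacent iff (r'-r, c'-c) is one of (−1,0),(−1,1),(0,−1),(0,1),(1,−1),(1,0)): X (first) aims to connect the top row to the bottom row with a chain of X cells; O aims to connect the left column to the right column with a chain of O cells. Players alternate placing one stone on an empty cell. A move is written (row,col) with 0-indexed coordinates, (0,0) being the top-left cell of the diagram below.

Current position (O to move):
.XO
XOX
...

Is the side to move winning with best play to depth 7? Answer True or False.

ply 1, O at .XO/XOX/... | (0,0)=-1→OXO/XOX/...; (2,0)=+1→.XO/XOX/O..*; (2,1)=-1→.XO/XOX/.O.; (2,2)=-1→.XO/XOX/..O
ply 2: .XO/XOX/O.. is terminal -1 (X); from .XO/XOX/... depth 7

O winning at [.XO/XOX/...]: True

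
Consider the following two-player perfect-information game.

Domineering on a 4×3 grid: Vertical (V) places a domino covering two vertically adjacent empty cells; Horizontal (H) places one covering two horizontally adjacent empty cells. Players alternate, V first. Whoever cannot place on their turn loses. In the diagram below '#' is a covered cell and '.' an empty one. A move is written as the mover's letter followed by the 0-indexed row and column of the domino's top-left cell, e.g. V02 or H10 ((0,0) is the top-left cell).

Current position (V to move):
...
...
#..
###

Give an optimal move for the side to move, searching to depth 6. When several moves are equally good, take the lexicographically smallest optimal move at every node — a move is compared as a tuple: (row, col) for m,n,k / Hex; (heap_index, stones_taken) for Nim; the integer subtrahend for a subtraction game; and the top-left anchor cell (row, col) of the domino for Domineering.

[.../.../#../###] V move#1: V00:-1/#../#../#../###, V01:+1/.#./.#./#../###*, V02:-1/..#/..#/#../###, V11:+1/.../.#./##./###, V12:-1/.../..#/#.#/###
[.#./.#./#../###] H move#2: H21:-1/.#./.#./###/###*
[.#./.#./###/###] V move#3: V00:+1/##./##./###/###*, V02:+1/.##/.##/###/###
[##./##./###/###] end (terminal -1, H#4); searched .../.../#../### to 6

V's best at [.../.../#../###]: V01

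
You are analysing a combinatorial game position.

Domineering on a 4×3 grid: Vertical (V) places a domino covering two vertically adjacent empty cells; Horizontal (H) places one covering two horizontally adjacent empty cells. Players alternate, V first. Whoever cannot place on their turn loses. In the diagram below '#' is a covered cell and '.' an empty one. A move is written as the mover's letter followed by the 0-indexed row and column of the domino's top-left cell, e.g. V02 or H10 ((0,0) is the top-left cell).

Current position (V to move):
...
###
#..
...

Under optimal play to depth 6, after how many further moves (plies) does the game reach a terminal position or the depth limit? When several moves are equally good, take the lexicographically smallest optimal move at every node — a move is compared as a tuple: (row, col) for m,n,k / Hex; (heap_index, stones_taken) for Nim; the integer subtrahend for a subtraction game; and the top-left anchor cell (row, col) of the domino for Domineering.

PV length from [.../###/#../...]: 3 plies

[.../###/#../...] V move#1: V21:+1/.../###/##./.#.*, V22:-1/.../###/#.#/..#
[.../###/##./.#.] H move#2: H00:-1/##./###/##./.#.*, H01:-1/.##/###/##./.#.
[##./###/##./.#.] V move#3: V22:+1/##./###/###/.##*
[##./###/###/.##] end (terminal -1, H#4); searched .../###/#../... to 6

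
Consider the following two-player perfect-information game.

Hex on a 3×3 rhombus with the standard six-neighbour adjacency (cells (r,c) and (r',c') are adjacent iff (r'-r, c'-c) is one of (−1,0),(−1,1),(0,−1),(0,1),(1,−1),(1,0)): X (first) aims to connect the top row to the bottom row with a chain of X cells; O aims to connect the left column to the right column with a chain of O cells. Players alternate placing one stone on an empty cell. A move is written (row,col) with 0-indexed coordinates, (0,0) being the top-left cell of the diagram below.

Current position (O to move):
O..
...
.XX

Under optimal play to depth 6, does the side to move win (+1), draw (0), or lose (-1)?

value(O../.../.XX, O) = +1

p1 O@[O../.../.XX]: (0,1)[OO./.../.XX]-1 (0,2)[O.O/.../.XX]+1* (1,0)[O../O../.XX]-1 (1,1)[O../.O./.XX]+1 (1,2)[O../..O/.XX]-1 (2,0)[O../.../OXX]-1
p2 X@[O.O/.../.XX]: (0,1)[OXO/.../.XX]-1* (1,0)[O.O/X../.XX]-1 (1,1)[O.O/.X./.XX]-1 (1,2)[O.O/..X/.XX]-1 (2,0)[O.O/.../XXX]-1
p3 O@[OXO/.../.XX]: (1,0)[OXO/O../.XX]-1 (1,1)[OXO/.O./.XX]+1* (1,2)[OXO/..O/.XX]-1 (2,0)[OXO/.../OXX]-1
p4 X@[OXO/.O./.XX]: (1,0)[OXO/XO./.XX]-1* (1,2)[OXO/.OX/.XX]-1 (2,0)[OXO/.O./XXX]-1
p5 O@[OXO/XO./.XX]: (1,2)[OXO/XOO/.XX]-1 (2,0)[OXO/XO./OXX]+1*
p6 X@[OXO/XO./OXX] terminal -1; root [O../.../.XX] d6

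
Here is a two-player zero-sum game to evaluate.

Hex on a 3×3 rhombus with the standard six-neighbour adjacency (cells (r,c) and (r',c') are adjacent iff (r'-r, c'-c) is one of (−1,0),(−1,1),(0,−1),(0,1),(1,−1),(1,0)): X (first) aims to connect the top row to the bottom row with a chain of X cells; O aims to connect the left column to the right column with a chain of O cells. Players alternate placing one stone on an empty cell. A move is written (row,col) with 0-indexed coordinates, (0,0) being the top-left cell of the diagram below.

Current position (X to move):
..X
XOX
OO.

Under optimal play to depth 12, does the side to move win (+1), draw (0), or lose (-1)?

value(..X/XOX/OO., X) = +1

[..X/XOX/OO.] X move#1: (0,0):-1/X.X/XOX/OO., (0,1):-1/.XX/XOX/OO., (2,2):+1/..X/XOX/OOX*
[..X/XOX/OOX] end (terminal -1, O#2); searched ..X/XOX/OO. to 12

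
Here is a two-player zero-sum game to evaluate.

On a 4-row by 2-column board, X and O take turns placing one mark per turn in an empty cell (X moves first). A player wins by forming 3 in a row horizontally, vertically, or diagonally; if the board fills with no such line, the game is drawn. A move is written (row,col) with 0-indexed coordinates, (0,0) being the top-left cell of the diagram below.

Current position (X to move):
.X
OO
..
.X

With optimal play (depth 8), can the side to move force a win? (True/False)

[.X/OO/../.X] X move#1: (0,0):+0/XX/OO/../.X*, (2,0):+0/.X/OO/X./.X, (2,1):-1/.X/OO/.X/.X, (3,0):+0/.X/OO/../XX
[XX/OO/../.X] O move#2: (2,0):+0/XX/OO/O./.X*, (2,1):+0/XX/OO/.O/.X, (3,0):+0/XX/OO/../OX
[XX/OO/O./.X] X move#3: (2,1):-1/XX/OO/OX/.X, (3,0):+0/XX/OO/O./XX*
[XX/OO/O./XX] O move#4: (2,1):+0/XX/OO/OO/XX*
[XX/OO/OO/XX] end (terminal +0, X#5); searched .X/OO/../.X to 8

X winning at [.X/OO/../.X]: False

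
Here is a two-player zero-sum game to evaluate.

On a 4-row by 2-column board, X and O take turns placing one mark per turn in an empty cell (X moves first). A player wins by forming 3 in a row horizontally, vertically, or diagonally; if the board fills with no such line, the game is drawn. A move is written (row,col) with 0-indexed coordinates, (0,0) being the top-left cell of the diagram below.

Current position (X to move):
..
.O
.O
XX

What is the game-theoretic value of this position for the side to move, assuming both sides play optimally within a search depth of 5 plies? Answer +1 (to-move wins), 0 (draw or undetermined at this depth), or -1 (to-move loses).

value(../.O/.O/XX, X) = 0

[../.O/.O/XX] X move#1: (0,0):-1/X./.O/.O/XX, (0,1):+0/.X/.O/.O/XX*, (1,0):-1/../XO/.O/XX, (2,0):-1/../.O/XO/XX
[.X/.O/.O/XX] O move#2: (0,0):+0/OX/.O/.O/XX*, (1,0):+0/.X/OO/.O/XX, (2,0):+0/.X/.O/OO/XX
[OX/.O/.O/XX] X move#3: (1,0):+0/OX/XO/.O/XX*, (2,0):+0/OX/.O/XO/XX
[OX/XO/.O/XX] O move#4: (2,0):+0/OX/XO/OO/XX*
[OX/XO/OO/XX] end (terminal +0, X#5); searched ../.O/.O/XX to 5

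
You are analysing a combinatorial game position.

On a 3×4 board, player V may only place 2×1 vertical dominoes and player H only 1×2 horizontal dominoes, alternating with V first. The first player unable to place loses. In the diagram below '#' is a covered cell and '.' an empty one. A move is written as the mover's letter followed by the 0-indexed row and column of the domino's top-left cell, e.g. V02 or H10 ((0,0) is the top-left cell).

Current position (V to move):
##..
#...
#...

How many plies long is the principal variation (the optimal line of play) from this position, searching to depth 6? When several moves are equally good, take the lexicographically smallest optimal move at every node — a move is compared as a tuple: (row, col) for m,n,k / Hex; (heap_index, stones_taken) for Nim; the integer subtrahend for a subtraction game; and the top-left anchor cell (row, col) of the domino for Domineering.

p1 V@[##../#.../#...]: V02[###./#.#./#...]+1* V03[##.#/#..#/#...]-1 V11[##../##../##..]-1 V12[##../#.#./#.#.]+1 V13[##../#..#/#..#]-1
p2 H@[###./#.#./#...]: H21[###./#.#./###.]-1* H22[###./#.#./#.##]-1
p3 V@[###./#.#./###.]: V03[####/#.##/###.]+1* V13[###./#.##/####]+1
p4 H@[####/#.##/###.] terminal -1; root [##../#.../#...] d6

PV length from [##../#.../#...]: 3 plies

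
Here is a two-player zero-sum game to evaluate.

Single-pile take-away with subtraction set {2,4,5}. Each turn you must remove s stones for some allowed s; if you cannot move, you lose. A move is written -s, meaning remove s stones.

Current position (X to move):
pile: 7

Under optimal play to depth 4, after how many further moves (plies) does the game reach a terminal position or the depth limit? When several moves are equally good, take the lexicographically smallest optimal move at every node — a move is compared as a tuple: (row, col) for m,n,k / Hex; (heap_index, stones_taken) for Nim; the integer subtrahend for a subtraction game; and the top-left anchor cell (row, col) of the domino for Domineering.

ply 1, X at 7 | -2=-1→5*; -4=-1→3; -5=-1→2
ply 2, O at 5 | -2=-1→3; -4=+1→1*; -5=+1→0
ply 3: 1 is terminal -1 (X); from 7 depth 4

PV length from [7]: 2 plies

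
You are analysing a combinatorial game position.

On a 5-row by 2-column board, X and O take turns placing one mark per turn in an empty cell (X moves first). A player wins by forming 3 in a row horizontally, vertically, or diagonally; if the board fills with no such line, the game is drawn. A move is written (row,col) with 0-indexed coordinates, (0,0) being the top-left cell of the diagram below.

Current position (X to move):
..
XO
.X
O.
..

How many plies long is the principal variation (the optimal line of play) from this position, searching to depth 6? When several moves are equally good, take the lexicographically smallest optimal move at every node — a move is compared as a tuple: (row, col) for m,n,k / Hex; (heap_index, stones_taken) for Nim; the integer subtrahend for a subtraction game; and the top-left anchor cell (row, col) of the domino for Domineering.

[../XO/.X/O./..] X move#1: (0,0):+0/X./XO/.X/O./..*, (0,1):+0/.X/XO/.X/O./.., (2,0):+0/../XO/XX/O./.., (3,1):+0/../XO/.X/OX/.., (4,0):+0/../XO/.X/O./X., (4,1):+0/../XO/.X/O./.X
[X./XO/.X/O./..] O move#2: (0,1):-1/XO/XO/.X/O./.., (2,0):+0/X./XO/OX/O./..*, (3,1):-1/X./XO/.X/OO/.., (4,0):-1/X./XO/.X/O./O., (4,1):-1/X./XO/.X/O./.O
[X./XO/OX/O./..] X move#3: (0,1):-1/XX/XO/OX/O./.., (3,1):-1/X./XO/OX/OX/.., (4,0):+0/X./XO/OX/O./X.*, (4,1):-1/X./XO/OX/O./.X
[X./XO/OX/O./X.] O move#4: (0,1):+0/XO/XO/OX/O./X.*, (3,1):+0/X./XO/OX/OO/X., (4,1):+0/X./XO/OX/O./XO
[XO/XO/OX/O./X.] X move#5: (3,1):+0/XO/XO/OX/OX/X.*, (4,1):+0/XO/XO/OX/O./XX
[XO/XO/OX/OX/X.] O move#6: (4,1):+0/XO/XO/OX/OX/XO*
[XO/XO/OX/OX/XO] end (terminal +0, X#7); searched ../XO/.X/O./.. to 6

PV length from [../XO/.X/O./..]: 6 plies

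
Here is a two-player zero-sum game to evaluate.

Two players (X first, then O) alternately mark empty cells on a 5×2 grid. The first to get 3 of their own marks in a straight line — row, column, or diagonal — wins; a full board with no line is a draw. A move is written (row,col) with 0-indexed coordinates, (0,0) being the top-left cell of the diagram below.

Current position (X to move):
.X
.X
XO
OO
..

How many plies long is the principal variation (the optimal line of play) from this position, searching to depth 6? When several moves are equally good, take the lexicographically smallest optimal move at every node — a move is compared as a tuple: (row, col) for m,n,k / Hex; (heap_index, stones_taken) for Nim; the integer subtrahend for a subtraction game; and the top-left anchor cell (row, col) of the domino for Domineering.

[.X/.X/XO/OO/..] X move#1: (0,0):-1/XX/.X/XO/OO/.., (1,0):-1/.X/XX/XO/OO/.., (4,0):-1/.X/.X/XO/OO/X., (4,1):+0/.X/.X/XO/OO/.X*
[.X/.X/XO/OO/.X] O move#2: (0,0):+0/OX/.X/XO/OO/.X*, (1,0):+0/.X/OX/XO/OO/.X, (4,0):+0/.X/.X/XO/OO/OX
[OX/.X/XO/OO/.X] X move#3: (1,0):+0/OX/XX/XO/OO/.X*, (4,0):+0/OX/.X/XO/OO/XX
[OX/XX/XO/OO/.X] O move#4: (4,0):+0/OX/XX/XO/OO/OX*
[OX/XX/XO/OO/OX] end (terminal +0, X#5); searched .X/.X/XO/OO/.. to 6

PV length from [.X/.X/XO/OO/..]: 4 plies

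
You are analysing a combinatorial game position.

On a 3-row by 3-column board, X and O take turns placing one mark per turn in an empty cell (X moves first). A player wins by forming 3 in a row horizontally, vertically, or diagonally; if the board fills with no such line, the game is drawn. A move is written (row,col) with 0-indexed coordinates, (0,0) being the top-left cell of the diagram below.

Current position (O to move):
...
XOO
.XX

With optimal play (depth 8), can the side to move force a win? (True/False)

O winning at [.../XOO/.XX]: False

[.../XOO/.XX] O move#1: (0,0):-1/O../XOO/.XX, (0,1):-1/.O./XOO/.XX, (0,2):-1/..O/XOO/.XX, (2,0):+0/.../XOO/OXX*
[.../XOO/OXX] X move#2: (0,0):-1/X../XOO/OXX, (0,1):-1/.X./XOO/OXX, (0,2):+0/..X/XOO/OXX*
[..X/XOO/OXX] O move#3: (0,0):+0/O.X/XOO/OXX*, (0,1):+0/.OX/XOO/OXX
[O.X/XOO/OXX] X move#4: (0,1):+0/OXX/XOO/OXX*
[OXX/XOO/OXX] end (terminal +0, O#5); searched .../XOO/.XX to 8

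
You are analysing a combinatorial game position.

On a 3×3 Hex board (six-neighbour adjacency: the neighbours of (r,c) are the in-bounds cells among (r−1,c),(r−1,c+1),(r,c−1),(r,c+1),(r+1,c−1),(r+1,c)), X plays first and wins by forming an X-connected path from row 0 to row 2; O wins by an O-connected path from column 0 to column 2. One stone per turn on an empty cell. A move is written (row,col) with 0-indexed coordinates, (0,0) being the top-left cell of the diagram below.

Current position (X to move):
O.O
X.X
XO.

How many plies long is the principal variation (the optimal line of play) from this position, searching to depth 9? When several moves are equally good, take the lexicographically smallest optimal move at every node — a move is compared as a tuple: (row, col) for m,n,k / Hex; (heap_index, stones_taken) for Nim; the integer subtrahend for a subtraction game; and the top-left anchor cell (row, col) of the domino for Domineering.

ply 1, X at O.O/X.X/XO. | (0,1)=+1→OXO/X.X/XO.*; (1,1)=-1→O.O/XXX/XO.; (2,2)=-1→O.O/X.X/XOX
ply 2: OXO/X.X/XO. is terminal -1 (O); from O.O/X.X/XO. depth 9

PV length from [O.O/X.X/XO.]: 1 ply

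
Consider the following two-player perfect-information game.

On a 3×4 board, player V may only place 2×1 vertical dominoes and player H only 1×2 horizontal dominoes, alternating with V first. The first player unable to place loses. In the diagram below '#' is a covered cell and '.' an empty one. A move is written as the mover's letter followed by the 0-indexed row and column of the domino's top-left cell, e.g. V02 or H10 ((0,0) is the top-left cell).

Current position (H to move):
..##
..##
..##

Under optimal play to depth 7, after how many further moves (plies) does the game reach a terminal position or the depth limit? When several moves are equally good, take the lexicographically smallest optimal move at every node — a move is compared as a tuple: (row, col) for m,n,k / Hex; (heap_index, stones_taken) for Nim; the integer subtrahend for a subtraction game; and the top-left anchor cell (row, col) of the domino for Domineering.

p1 H@[..##/..##/..##]: H00[####/..##/..##]-1 H10[..##/####/..##]+1* H20[..##/..##/####]-1
p2 V@[..##/####/..##] terminal -1; root [..##/..##/..##] d7

PV length from [..##/..##/..##]: 1 ply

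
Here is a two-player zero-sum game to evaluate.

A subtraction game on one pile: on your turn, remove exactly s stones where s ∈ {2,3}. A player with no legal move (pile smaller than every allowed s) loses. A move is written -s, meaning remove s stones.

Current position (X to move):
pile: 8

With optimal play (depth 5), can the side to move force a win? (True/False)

X winning at [8]: True

[8] X move#1: -2:+1/6*, -3:+1/5
[6] O move#2: -2:-1/4*, -3:-1/3
[4] X move#3: -2:-1/2, -3:+1/1*
[1] end (terminal -1, O#4); searched 8 to 5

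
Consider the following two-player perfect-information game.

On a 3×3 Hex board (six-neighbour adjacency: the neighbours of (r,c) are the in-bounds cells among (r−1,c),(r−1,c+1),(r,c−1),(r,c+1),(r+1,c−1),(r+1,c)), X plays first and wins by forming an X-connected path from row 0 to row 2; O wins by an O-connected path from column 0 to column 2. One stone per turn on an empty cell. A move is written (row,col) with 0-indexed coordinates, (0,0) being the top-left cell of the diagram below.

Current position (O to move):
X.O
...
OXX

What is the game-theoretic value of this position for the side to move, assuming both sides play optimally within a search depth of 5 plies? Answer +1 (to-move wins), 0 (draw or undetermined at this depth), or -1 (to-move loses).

[X.O/.../OXX] O move#1: (0,1):+1/XOO/.../OXX*, (1,0):+1/X.O/O../OXX, (1,1):+1/X.O/.O./OXX, (1,2):-1/X.O/..O/OXX
[XOO/.../OXX] X move#2: (1,0):-1/XOO/X../OXX*, (1,1):-1/XOO/.X./OXX, (1,2):-1/XOO/..X/OXX
[XOO/X../OXX] O move#3: (1,1):+1/XOO/XO./OXX*, (1,2):-1/XOO/X.O/OXX
[XOO/XO./OXX] end (terminal -1, X#4); searched X.O/.../OXX to 5

value(X.O/.../OXX, O) = +1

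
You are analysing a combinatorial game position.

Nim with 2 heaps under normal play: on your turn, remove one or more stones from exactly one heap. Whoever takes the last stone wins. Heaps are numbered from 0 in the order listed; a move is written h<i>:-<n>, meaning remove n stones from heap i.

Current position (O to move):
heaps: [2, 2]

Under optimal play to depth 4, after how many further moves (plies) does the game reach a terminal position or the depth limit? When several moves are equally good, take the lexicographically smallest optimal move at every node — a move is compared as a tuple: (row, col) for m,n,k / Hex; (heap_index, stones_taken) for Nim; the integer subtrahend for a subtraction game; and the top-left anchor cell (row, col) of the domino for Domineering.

PV length from [(2,2)]: 4 plies

p1 O@[(2,2)]: h0:-1[(1,2)]-1* h0:-2[(0,2)]-1 h1:-1[(2,1)]-1 h1:-2[(2,0)]-1
p2 X@[(1,2)]: h0:-1[(0,2)]-1 h1:-1[(1,1)]+1* h1:-2[(1,0)]-1
p3 O@[(1,1)]: h0:-1[(0,1)]-1* h1:-1[(1,0)]-1
p4 X@[(0,1)]: h1:-1[(0,0)]+1*
p5 O@[(0,0)] terminal -1; root [(2,2)] d4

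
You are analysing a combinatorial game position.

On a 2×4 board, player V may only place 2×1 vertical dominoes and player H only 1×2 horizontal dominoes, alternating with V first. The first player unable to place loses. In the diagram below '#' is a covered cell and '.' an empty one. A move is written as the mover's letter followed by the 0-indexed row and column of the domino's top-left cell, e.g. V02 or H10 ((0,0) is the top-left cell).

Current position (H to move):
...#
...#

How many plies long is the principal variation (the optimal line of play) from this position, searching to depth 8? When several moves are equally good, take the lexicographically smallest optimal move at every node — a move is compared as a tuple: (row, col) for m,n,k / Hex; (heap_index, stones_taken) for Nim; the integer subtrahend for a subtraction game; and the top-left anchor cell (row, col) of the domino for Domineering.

ply 1, H at ...#/...# | H00=+1→##.#/...#*; H01=+1→.###/...#; H10=+1→...#/##.#; H11=+1→...#/.###
ply 2, V at ##.#/...# | V02=-1→####/..##*
ply 3, H at ####/..## | H10=+1→####/####*
ply 4: ####/#### is terminal -1 (V); from ...#/...# depth 8

PV length from [...#/...#]: 3 plies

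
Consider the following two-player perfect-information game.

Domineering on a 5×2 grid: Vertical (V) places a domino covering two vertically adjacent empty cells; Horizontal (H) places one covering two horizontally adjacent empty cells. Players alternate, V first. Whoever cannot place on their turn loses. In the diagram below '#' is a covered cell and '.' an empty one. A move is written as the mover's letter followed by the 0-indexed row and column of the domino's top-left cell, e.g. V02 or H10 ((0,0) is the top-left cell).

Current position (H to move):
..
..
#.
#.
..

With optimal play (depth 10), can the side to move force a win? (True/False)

ply 1, H at ../../#./#./.. | H00=+1→##/../#./#./..*; H10=+1→../##/#./#./..; H40=-1→../../#./#./##
ply 2, V at ##/../#./#./.. | V11=-1→##/.#/##/#./..*; V21=-1→##/../##/##/..; V31=-1→##/../#./##/.#
ply 3, H at ##/.#/##/#./.. | H40=+1→##/.#/##/#./##*
ply 4: ##/.#/##/#./## is terminal -1 (V); from ../../#./#./.. depth 10

H winning at [../../#./#./..]: True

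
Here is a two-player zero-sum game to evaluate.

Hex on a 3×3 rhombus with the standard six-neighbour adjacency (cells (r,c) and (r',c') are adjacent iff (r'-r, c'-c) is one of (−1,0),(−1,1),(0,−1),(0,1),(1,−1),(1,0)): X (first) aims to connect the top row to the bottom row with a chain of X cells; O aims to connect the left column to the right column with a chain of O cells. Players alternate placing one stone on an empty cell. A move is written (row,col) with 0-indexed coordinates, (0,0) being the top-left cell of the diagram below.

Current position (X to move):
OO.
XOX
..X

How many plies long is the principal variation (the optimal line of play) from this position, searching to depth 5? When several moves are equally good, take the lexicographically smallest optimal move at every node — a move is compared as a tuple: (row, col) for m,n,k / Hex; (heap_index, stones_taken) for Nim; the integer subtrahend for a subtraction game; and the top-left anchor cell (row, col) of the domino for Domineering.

ply 1, X at OO./XOX/..X | (0,2)=+1→OOX/XOX/..X*; (2,0)=-1→OO./XOX/X.X; (2,1)=-1→OO./XOX/.XX
ply 2: OOX/XOX/..X is terminal -1 (O); from OO./XOX/..X depth 5

PV length from [OO./XOX/..X]: 1 ply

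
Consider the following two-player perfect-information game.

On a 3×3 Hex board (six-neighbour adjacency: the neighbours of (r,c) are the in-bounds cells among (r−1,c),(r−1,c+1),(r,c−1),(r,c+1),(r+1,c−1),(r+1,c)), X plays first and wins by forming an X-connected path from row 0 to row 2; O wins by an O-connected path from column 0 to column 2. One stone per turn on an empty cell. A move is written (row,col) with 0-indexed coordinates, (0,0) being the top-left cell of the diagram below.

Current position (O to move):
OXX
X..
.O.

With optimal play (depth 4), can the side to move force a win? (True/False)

O winning at [OXX/X../.O.]: True

p1 O@[OXX/X../.O.]: (1,1)[OXX/XO./.O.]-1 (1,2)[OXX/X.O/.O.]-1 (2,0)[OXX/X../OO.]+1* (2,2)[OXX/X../.OO]-1
p2 X@[OXX/X../OO.]: (1,1)[OXX/XX./OO.]-1* (1,2)[OXX/X.X/OO.]-1 (2,2)[OXX/X../OOX]-1
p3 O@[OXX/XX./OO.]: (1,2)[OXX/XXO/OO.]+1* (2,2)[OXX/XX./OOO]+1
p4 X@[OXX/XXO/OO.] terminal -1; root [OXX/X../.O.] d4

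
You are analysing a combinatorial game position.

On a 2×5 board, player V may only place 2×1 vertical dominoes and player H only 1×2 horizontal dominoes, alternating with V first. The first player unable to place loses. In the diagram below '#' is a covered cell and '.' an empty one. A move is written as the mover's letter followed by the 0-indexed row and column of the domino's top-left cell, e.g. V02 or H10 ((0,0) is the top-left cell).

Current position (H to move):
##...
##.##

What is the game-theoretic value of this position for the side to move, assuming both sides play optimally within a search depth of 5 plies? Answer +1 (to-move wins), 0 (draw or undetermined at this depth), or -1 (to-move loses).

value(##.../##.##, H) = +1

ply 1, H at ##.../##.## | H02=+1→####./##.##*; H03=-1→##.##/##.##
ply 2: ####./##.## is terminal -1 (V); from ##.../##.## depth 5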